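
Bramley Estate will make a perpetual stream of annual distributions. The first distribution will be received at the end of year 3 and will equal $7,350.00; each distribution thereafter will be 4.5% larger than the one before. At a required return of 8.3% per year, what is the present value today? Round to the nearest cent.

$164909.94

Value at end of year 2: C₁ / (r − g) = $7,350.00 / (0.083 − 0.045) = $193,421.0526
Discount to today: PV = $193,421.0526 / (1 + 0.083)^2 = $193,421.0526 / 1.172889 = $164,909.94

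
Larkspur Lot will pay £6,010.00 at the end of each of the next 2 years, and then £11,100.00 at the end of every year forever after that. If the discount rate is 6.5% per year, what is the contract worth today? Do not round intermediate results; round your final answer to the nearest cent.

PV of 2-year annuity: £6,010.00 × [1 − (1+0.065)^−2] / 0.065 = 10941.96478
Perpetuity value at year 2: £11,100.00 / 0.065 = 170769.23077
PV of perpetuity: 170769.23077 / (1+0.065)^2 = 150560.27752
Total PV = 10941.96478 + 150560.27752 = 161502.24230

£161502.24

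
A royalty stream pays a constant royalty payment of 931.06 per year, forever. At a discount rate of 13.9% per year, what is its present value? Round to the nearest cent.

6698.27

Level perpetuity: PV = C / r = 931.06 / 0.139 = 6,698.27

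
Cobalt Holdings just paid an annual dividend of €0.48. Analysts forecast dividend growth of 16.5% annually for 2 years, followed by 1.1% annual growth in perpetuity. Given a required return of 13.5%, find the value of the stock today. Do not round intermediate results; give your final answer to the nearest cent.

€5.12

D_1 = 0.55920
D_2 = 0.65147
Terminal value at year 2: TV = D_2×(1+g_2)/(r−g_2) = 0.65863/0.124 = 5.31157
P_0 = D_1/(1+r)^1 + D_2/(1+r)^2 + TV/(1+r)^2
    = 0.49269 + 0.50571 + 4.12317 = 5.12156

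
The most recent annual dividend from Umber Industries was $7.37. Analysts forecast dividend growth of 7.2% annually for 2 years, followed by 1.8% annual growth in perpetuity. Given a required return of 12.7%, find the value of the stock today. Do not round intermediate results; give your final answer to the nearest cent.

D_1 = 7.90064
D_2 = 8.46949
Terminal value at year 2: TV = D_2×(1+g_2)/(r−g_2) = 8.62194/0.109 = 79.10034
P_0 = D_1/(1+r)^1 + D_2/(1+r)^2 + TV/(1+r)^2
    = 7.01033 + 6.66821 + 62.27740 = 75.95594

$75.96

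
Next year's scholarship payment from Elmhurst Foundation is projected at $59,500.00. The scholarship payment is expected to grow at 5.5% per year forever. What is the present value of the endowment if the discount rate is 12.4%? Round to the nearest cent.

Growing perpetuity: P = D₁ / (r − g) = $59,500.0000 / (0.124 − 0.055) = $862,318.84

$862318.84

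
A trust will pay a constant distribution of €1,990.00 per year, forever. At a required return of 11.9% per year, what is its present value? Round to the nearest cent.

€16722.69

Level perpetuity: PV = C / r = €1,990.00 / 0.119 = €16,722.69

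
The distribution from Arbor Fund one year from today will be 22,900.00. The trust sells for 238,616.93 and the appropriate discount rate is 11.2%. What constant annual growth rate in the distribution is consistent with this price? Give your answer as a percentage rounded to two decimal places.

1.60%

P = D₁/(r−g) ⇒ g = r − D₁/P = 0.112 − 22,900.00/238,616.93 = 0.016030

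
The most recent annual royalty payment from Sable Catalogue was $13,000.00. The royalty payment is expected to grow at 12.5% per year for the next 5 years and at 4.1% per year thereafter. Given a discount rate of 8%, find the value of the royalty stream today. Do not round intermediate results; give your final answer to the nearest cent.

D_1 = 14625.00000
D_2 = 16453.12500
D_3 = 18509.76562
D_4 = 20823.48633
D_5 = 23426.42212
Terminal value at year 5: TV = D_5×(1+g_2)/(r−g_2) = 24386.90543/0.039 = 625305.26733
P_0 = D_1/(1+r)^1 + D_2/(1+r)^2 + D_3/(1+r)^3 + D_4/(1+r)^4 + D_5/(1+r)^5 + TV/(1+r)^5
    = 13541.66667 + 14105.90278 + 14693.64873 + 15305.88409 + 15943.62926 + 425572.25796 = 499162.98949

$499162.99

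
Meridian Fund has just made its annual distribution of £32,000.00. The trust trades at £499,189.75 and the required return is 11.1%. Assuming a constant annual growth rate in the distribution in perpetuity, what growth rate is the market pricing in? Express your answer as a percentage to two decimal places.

4.41%

P = D₀(1+g)/(r−g) ⇒ P(r−g) = D₀(1+g) ⇒ g(P+D₀) = P·r − D₀
g = (P·r − D₀)/(P + D₀) = (£499,189.75×0.111 − £32,000.00) / (£499,189.75 + £32,000.00) = 0.044071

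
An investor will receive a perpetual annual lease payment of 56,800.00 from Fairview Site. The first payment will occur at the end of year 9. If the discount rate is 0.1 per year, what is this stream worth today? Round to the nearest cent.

264976.19

Value at end of year 8: C / r = 56,800.00 / 0.1 = 568,000.0000
Discount to today: PV = 568,000.0000 / (1 + 0.1)^8 = 568,000.0000 / 2.143589 = 264,976.19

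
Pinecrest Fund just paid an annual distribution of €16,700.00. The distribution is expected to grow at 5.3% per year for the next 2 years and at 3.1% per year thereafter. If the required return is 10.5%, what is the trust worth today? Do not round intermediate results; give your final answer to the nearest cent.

D_1 = 17585.10000
D_2 = 18517.11030
Terminal value at year 2: TV = D_2×(1+g_2)/(r−g_2) = 19091.14072/0.074 = 257988.38810
P_0 = D_1/(1+r)^1 + D_2/(1+r)^2 + TV/(1+r)^2
    = 15914.11765 + 15165.21799 + 211288.37501 = 242367.71065

€242367.71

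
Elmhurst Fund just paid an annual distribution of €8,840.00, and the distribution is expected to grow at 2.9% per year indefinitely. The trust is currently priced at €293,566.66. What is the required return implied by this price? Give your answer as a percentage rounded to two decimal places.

D₁ = €8,840.00 × 1.029 = €9,096.3600
P = D₁/(r − g) ⇒ r = D₁/P + g = €9,096.3600/€293,566.66 + 0.029 = 0.030986 + 0.029 = 0.059986

6.00%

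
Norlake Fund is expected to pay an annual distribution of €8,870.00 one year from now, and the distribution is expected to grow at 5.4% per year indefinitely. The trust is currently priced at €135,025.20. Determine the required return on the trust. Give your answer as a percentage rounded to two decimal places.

11.97%

P = D₁/(r − g) ⇒ r = D₁/P + g = €8,870.0000/€135,025.20 + 0.054 = 0.065691 + 0.054 = 0.119691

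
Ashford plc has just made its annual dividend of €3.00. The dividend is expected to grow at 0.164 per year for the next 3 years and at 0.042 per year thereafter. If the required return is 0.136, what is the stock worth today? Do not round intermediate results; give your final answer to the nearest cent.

€45.23

D_1 = 3.49200
D_2 = 4.06469
D_3 = 4.73130
Terminal value at year 3: TV = D_3×(1+g_2)/(r−g_2) = 4.93001/0.094 = 52.44693
P_0 = D_1/(1+r)^1 + D_2/(1+r)^2 + D_3/(1+r)^3 + TV/(1+r)^3
    = 3.07394 + 3.14971 + 3.22734 + 35.77545 = 45.22644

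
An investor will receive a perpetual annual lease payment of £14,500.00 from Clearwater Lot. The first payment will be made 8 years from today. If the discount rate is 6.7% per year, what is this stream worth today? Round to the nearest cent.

£137449.21

Value at end of year 7: C / r = £14,500.00 / 0.067 = £216,417.9104
Discount to today: PV = £216,417.9104 / (1 + 0.067)^7 = £216,417.9104 / 1.574530 = £137,449.21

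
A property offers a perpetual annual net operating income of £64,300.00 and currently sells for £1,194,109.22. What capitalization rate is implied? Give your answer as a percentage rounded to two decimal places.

P = C/r ⇒ r = C/P = £64,300.00/£1,194,109.22 = 0.053848

5.38%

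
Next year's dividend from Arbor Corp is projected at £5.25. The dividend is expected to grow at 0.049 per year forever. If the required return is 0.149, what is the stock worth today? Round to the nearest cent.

Growing perpetuity: P = D₁ / (r − g) = £5.2500 / (0.149 − 0.049) = £52.50

£52.50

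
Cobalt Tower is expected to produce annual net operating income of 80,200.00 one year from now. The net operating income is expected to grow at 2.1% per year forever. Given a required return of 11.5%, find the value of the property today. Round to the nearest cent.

853191.49

Growing perpetuity: P = D₁ / (r − g) = 80,200.0000 / (0.115 − 0.021) = 853,191.49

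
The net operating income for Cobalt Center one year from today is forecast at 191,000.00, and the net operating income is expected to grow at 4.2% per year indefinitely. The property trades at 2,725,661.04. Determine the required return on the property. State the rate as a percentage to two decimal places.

11.21%

P = D₁/(r − g) ⇒ r = D₁/P + g = 191,000.0000/2,725,661.04 + 0.042 = 0.070075 + 0.042 = 0.112075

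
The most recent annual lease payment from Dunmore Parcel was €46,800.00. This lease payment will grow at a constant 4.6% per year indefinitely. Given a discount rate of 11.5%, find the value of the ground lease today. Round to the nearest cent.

€709460.87

D₁ = D₀ × (1 + g) = €46,800.00 × 1.046 = €48,952.8000
Growing perpetuity: P = D₁ / (r − g) = €48,952.8000 / (0.115 − 0.046) = €709,460.87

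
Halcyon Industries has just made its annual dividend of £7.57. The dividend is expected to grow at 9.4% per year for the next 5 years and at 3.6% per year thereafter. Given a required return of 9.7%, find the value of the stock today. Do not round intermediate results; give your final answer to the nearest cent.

D_1 = 8.28158
D_2 = 9.06005
D_3 = 9.91169
D_4 = 10.84339
D_5 = 11.86267
Terminal value at year 5: TV = D_5×(1+g_2)/(r−g_2) = 12.28973/0.061 = 201.47094
P_0 = D_1/(1+r)^1 + D_2/(1+r)^2 + D_3/(1+r)^3 + D_4/(1+r)^4 + D_5/(1+r)^5 + TV/(1+r)^5
    = 7.54930 + 7.52865 + 7.50806 + 7.48753 + 7.46706 + 126.81752 = 164.35813

£164.36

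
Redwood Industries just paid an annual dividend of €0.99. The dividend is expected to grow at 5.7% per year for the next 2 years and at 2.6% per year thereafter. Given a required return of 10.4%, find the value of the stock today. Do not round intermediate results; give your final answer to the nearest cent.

€13.79

D_1 = 1.04643
D_2 = 1.10608
Terminal value at year 2: TV = D_2×(1+g_2)/(r−g_2) = 1.13483/0.078 = 14.54916
P_0 = D_1/(1+r)^1 + D_2/(1+r)^2 + TV/(1+r)^2
    = 0.94785 + 0.90750 + 11.93713 = 13.79248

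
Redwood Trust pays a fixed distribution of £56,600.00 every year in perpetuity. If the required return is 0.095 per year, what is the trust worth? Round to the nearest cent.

£595789.47

Level perpetuity: PV = C / r = £56,600.00 / 0.095 = £595,789.47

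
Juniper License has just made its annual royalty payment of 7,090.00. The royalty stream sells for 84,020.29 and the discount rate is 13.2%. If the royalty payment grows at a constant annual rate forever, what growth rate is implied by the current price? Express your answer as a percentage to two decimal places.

P = D₀(1+g)/(r−g) ⇒ P(r−g) = D₀(1+g) ⇒ g(P+D₀) = P·r − D₀
g = (P·r − D₀)/(P + D₀) = (84,020.29×0.132 − 7,090.00) / (84,020.29 + 7,090.00) = 0.043910

4.39%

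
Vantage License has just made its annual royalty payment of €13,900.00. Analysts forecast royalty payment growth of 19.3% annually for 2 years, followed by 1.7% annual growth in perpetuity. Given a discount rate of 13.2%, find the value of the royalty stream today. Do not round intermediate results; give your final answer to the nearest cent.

€166616.77

D_1 = 16582.70000
D_2 = 19783.16110
Terminal value at year 2: TV = D_2×(1+g_2)/(r−g_2) = 20119.47484/0.115 = 174951.95512
P_0 = D_1/(1+r)^1 + D_2/(1+r)^2 + TV/(1+r)^2
    = 14649.02827 + 15438.41937 + 136529.32606 = 166616.77370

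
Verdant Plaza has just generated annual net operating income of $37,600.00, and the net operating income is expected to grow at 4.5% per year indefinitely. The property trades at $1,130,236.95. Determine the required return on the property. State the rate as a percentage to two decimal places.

7.98%

D₁ = $37,600.00 × 1.045 = $39,292.0000
P = D₁/(r − g) ⇒ r = D₁/P + g = $39,292.0000/$1,130,236.95 + 0.045 = 0.034764 + 0.045 = 0.079764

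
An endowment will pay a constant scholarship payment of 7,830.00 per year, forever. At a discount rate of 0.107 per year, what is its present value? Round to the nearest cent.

73177.57

Level perpetuity: PV = C / r = 7,830.00 / 0.107 = 73,177.57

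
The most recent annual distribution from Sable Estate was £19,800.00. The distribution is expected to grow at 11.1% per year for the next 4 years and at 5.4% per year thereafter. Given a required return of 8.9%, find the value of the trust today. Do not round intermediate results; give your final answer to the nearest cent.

£729207.19

D_1 = 21997.80000
D_2 = 24439.55580
D_3 = 27152.34649
D_4 = 30166.25695
Terminal value at year 4: TV = D_4×(1+g_2)/(r−g_2) = 31795.23483/0.035 = 908435.28086
P_0 = D_1/(1+r)^1 + D_2/(1+r)^2 + D_3/(1+r)^3 + D_4/(1+r)^4 + TV/(1+r)^4
    = 20200.00000 + 20608.08081 + 21024.40567 + 21449.14114 + 645925.56465 = 729207.19227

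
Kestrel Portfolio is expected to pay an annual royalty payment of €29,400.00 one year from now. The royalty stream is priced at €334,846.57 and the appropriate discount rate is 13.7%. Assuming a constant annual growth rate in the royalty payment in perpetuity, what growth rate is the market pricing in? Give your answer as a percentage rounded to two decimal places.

4.92%

P = D₁/(r−g) ⇒ g = r − D₁/P = 0.137 − €29,400.00/€334,846.57 = 0.049199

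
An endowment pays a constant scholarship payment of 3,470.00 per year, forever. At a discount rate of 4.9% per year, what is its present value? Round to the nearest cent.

Level perpetuity: PV = C / r = 3,470.00 / 0.049 = 70,816.33

70816.33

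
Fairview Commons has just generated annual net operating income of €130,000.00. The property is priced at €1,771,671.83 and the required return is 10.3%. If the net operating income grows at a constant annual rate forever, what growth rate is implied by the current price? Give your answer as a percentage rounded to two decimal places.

P = D₀(1+g)/(r−g) ⇒ P(r−g) = D₀(1+g) ⇒ g(P+D₀) = P·r − D₀
g = (P·r − D₀)/(P + D₀) = (€1,771,671.83×0.103 − €130,000.00) / (€1,771,671.83 + €130,000.00) = 0.027598

2.76%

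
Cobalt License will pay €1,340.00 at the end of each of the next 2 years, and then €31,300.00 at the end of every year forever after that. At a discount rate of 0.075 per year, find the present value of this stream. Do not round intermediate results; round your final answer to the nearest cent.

PV of 2-year annuity: €1,340.00 × [1 − (1+0.075)^−2] / 0.075 = 2406.05733
Perpetuity value at year 2: €31,300.00 / 0.075 = 417333.33333
PV of perpetuity: 417333.33333 / (1+0.075)^2 = 361132.14350
Total PV = 2406.05733 + 361132.14350 = 363538.20083

€363538.20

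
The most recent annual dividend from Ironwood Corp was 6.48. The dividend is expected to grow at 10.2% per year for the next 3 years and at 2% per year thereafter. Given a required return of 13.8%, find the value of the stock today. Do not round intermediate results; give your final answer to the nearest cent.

D_1 = 7.14096
D_2 = 7.86934
D_3 = 8.67201
Terminal value at year 3: TV = D_3×(1+g_2)/(r−g_2) = 8.84545/0.118 = 74.96145
P_0 = D_1/(1+r)^1 + D_2/(1+r)^2 + D_3/(1+r)^3 + TV/(1+r)^3
    = 6.27501 + 6.07650 + 5.88428 + 50.86408 = 69.09986

69.10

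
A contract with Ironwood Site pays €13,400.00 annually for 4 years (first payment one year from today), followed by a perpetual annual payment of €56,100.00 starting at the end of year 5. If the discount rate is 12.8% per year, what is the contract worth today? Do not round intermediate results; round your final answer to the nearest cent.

PV of 4-year annuity: €13,400.00 × [1 − (1+0.128)^−4] / 0.128 = 40024.11577
Perpetuity value at year 4: €56,100.00 / 0.128 = 438281.25000
PV of perpetuity: 438281.25000 / (1+0.128)^4 = 270717.60113
Total PV = 40024.11577 + 270717.60113 = 310741.71690

€310741.72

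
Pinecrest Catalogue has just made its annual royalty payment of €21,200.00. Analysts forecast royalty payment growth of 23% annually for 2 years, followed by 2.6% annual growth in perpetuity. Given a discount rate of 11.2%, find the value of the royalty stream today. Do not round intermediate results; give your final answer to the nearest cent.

€358834.03

D_1 = 26076.00000
D_2 = 32073.48000
Terminal value at year 2: TV = D_2×(1+g_2)/(r−g_2) = 32907.39048/0.086 = 382644.07535
P_0 = D_1/(1+r)^1 + D_2/(1+r)^2 + TV/(1+r)^2
    = 23449.64029 + 25938.00140 + 309446.38876 = 358834.03045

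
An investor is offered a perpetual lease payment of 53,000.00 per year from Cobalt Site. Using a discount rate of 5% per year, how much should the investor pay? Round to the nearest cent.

1060000.00

Level perpetuity: PV = C / r = 53,000.00 / 0.05 = 1,060,000.00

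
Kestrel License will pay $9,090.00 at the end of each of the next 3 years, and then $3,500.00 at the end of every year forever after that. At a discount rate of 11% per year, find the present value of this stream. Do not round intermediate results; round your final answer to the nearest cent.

PV of 3-year annuity: $9,090.00 × [1 − (1+0.11)^−3] / 0.11 = 22213.36676
Perpetuity value at year 3: $3,500.00 / 0.11 = 31818.18182
PV of perpetuity: 31818.18182 / (1+0.11)^3 = 23265.18031
Total PV = 22213.36676 + 23265.18031 = 45478.54708

$45478.55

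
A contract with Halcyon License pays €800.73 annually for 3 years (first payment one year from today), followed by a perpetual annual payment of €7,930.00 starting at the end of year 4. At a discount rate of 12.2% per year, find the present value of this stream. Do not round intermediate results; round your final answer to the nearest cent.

€47935.37

PV of 3-year annuity: €800.73 × [1 − (1+0.122)^−3] / 0.122 = 1916.62787
Perpetuity value at year 3: €7,930.00 / 0.122 = 65000.00000
PV of perpetuity: 65000.00000 / (1+0.122)^3 = 46018.74662
Total PV = 1916.62787 + 46018.74662 = 47935.37449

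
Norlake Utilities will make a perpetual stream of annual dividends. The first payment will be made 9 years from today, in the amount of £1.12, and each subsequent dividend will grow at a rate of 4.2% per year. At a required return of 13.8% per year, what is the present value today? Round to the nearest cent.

Value at end of year 8: C₁ / (r − g) = £1.12 / (0.138 − 0.042) = £11.6667
Discount to today: PV = £11.6667 / (1 + 0.138)^8 = £11.6667 / 2.812795 = £4.15

£4.15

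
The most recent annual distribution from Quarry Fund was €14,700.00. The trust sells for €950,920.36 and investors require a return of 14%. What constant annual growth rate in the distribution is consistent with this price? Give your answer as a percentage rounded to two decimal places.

12.26%

P = D₀(1+g)/(r−g) ⇒ P(r−g) = D₀(1+g) ⇒ g(P+D₀) = P·r − D₀
g = (P·r − D₀)/(P + D₀) = (€950,920.36×0.14 − €14,700.00) / (€950,920.36 + €14,700.00) = 0.122645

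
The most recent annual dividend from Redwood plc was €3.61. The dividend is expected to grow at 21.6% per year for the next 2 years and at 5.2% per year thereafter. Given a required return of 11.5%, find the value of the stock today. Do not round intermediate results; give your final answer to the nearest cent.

D_1 = 4.38976
D_2 = 5.33795
Terminal value at year 2: TV = D_2×(1+g_2)/(r−g_2) = 5.61552/0.063 = 89.13526
P_0 = D_1/(1+r)^1 + D_2/(1+r)^2 + TV/(1+r)^2
    = 3.93700 + 4.29363 + 71.69681 = 79.92744

€79.93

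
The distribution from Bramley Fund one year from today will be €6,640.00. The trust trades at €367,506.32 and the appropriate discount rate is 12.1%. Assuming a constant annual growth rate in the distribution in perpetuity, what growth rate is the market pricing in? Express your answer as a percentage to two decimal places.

10.29%

P = D₁/(r−g) ⇒ g = r − D₁/P = 0.121 − €6,640.00/€367,506.32 = 0.102932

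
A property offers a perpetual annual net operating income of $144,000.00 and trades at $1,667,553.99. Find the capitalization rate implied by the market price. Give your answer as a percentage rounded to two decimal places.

P = C/r ⇒ r = C/P = $144,000.00/$1,667,553.99 = 0.086354

8.64%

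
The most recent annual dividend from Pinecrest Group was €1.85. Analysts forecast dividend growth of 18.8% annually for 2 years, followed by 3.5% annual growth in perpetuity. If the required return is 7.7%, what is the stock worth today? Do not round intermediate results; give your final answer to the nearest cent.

D_1 = 2.19780
D_2 = 2.61099
Terminal value at year 2: TV = D_2×(1+g_2)/(r−g_2) = 2.70237/0.042 = 64.34216
P_0 = D_1/(1+r)^1 + D_2/(1+r)^2 + TV/(1+r)^2
    = 2.04067 + 2.25099 + 55.47078 = 59.76244

€59.76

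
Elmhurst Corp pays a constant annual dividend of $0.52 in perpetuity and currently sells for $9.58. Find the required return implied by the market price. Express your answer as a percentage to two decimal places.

P = C/r ⇒ r = C/P = $0.52/$9.58 = 0.054280

5.43%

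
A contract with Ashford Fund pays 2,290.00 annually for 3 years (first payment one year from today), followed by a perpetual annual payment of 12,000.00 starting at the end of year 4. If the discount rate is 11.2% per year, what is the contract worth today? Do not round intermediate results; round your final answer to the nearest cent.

83496.68

PV of 3-year annuity: 2,290.00 × [1 − (1+0.112)^−3] / 0.112 = 5576.69805
Perpetuity value at year 3: 12,000.00 / 0.112 = 107142.85714
PV of perpetuity: 107142.85714 / (1+0.112)^3 = 77919.98525
Total PV = 5576.69805 + 77919.98525 = 83496.68330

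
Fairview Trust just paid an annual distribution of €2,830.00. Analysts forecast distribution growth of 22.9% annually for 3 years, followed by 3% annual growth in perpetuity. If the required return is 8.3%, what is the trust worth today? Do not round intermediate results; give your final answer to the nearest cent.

€91366.21

D_1 = 3478.07000
D_2 = 4274.54803
D_3 = 5253.41953
Terminal value at year 3: TV = D_3×(1+g_2)/(r−g_2) = 5411.02211/0.053 = 102094.75688
P_0 = D_1/(1+r)^1 + D_2/(1+r)^2 + D_3/(1+r)^3 + TV/(1+r)^3
    = 3211.51431 + 3644.46084 + 4135.77320 + 80374.46024 = 91366.20859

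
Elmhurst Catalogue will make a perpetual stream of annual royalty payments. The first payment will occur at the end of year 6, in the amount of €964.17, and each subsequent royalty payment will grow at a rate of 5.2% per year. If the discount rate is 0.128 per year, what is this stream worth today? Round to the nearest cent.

Value at end of year 5: C₁ / (r − g) = €964.17 / (0.128 − 0.052) = €12,686.4474
Discount to today: PV = €12,686.4474 / (1 + 0.128)^5 = €12,686.4474 / 1.826188 = €6,946.96

€6946.96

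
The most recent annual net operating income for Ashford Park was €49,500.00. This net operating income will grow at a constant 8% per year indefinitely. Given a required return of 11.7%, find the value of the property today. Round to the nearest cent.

€1444864.86

D₁ = D₀ × (1 + g) = €49,500.00 × 1.08 = €53,460.0000
Growing perpetuity: P = D₁ / (r − g) = €53,460.0000 / (0.117 − 0.08) = €1,444,864.86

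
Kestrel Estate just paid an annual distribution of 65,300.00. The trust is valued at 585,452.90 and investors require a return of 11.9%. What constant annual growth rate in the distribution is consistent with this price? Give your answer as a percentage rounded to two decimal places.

0.67%

P = D₀(1+g)/(r−g) ⇒ P(r−g) = D₀(1+g) ⇒ g(P+D₀) = P·r − D₀
g = (P·r − D₀)/(P + D₀) = (585,452.90×0.119 − 65,300.00) / (585,452.90 + 65,300.00) = 0.006714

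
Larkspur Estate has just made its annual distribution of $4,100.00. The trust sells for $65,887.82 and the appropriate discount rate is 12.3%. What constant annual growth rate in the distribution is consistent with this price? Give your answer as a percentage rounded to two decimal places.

P = D₀(1+g)/(r−g) ⇒ P(r−g) = D₀(1+g) ⇒ g(P+D₀) = P·r − D₀
g = (P·r − D₀)/(P + D₀) = ($65,887.82×0.123 − $4,100.00) / ($65,887.82 + $4,100.00) = 0.057213

5.72%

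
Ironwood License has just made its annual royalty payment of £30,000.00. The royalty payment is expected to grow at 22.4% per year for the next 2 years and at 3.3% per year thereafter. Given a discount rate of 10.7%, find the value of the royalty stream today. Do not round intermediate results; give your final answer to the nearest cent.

D_1 = 36720.00000
D_2 = 44945.28000
Terminal value at year 2: TV = D_2×(1+g_2)/(r−g_2) = 46428.47424/0.074 = 627411.81405
P_0 = D_1/(1+r)^1 + D_2/(1+r)^2 + TV/(1+r)^2
    = 33170.73171 + 36676.58140 + 511985.25116 = 581832.56427

£581832.56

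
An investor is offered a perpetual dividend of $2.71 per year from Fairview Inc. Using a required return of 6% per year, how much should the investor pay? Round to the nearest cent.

Level perpetuity: PV = C / r = $2.71 / 0.06 = $45.17

$45.17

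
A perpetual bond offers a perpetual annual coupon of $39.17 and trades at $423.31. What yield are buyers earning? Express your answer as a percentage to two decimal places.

9.25%

P = C/r ⇒ r = C/P = $39.17/$423.31 = 0.092533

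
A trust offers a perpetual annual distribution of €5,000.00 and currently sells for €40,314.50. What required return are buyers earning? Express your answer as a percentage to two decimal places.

12.40%

P = C/r ⇒ r = C/P = €5,000.00/€40,314.50 = 0.124025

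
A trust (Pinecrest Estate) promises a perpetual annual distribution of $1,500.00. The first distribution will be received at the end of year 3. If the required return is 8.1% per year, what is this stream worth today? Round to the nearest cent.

Value at end of year 2: C / r = $1,500.00 / 0.081 = $18,518.5185
Discount to today: PV = $18,518.5185 / (1 + 0.081)^2 = $18,518.5185 / 1.168561 = $15,847.28

$15847.28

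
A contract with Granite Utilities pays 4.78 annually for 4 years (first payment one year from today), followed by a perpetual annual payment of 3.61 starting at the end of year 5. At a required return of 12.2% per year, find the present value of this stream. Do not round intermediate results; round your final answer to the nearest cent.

33.13

PV of 4-year annuity: 4.78 × [1 − (1+0.122)^−4] / 0.122 = 14.45759
Perpetuity value at year 4: 3.61 / 0.122 = 29.59016
PV of perpetuity: 29.59016 / (1+0.122)^4 = 18.67136
Total PV = 14.45759 + 18.67136 = 33.12895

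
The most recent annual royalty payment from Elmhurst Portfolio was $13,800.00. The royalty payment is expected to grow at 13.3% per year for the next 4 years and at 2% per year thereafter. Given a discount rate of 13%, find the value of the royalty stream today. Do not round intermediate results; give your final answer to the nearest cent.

$184895.31

D_1 = 15635.40000
D_2 = 17714.90820
D_3 = 20070.99099
D_4 = 22740.43279
Terminal value at year 4: TV = D_4×(1+g_2)/(r−g_2) = 23195.24145/0.11 = 210865.83135
P_0 = D_1/(1+r)^1 + D_2/(1+r)^2 + D_3/(1+r)^3 + D_4/(1+r)^4 + TV/(1+r)^4
    = 13836.63717 + 13873.37160 + 13910.20356 + 13947.13331 + 129327.96339 = 184895.30903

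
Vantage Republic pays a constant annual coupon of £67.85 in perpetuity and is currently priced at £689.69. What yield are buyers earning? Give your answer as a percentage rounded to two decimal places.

P = C/r ⇒ r = C/P = £67.85/£689.69 = 0.098378

9.84%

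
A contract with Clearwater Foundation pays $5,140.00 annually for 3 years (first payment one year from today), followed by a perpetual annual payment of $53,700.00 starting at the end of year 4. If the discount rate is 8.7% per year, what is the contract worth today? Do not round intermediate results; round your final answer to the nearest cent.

PV of 3-year annuity: $5,140.00 × [1 − (1+0.087)^−3] / 0.087 = 13080.73490
Perpetuity value at year 3: $53,700.00 / 0.087 = 617241.37931
PV of perpetuity: 617241.37931 / (1+0.087)^3 = 480580.78317
Total PV = 13080.73490 + 480580.78317 = 493661.51807

$493661.52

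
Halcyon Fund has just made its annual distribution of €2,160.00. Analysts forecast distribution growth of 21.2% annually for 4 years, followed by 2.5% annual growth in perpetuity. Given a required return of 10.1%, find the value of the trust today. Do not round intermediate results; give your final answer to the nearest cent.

D_1 = 2617.92000
D_2 = 3172.91904
D_3 = 3845.57788
D_4 = 4660.84039
Terminal value at year 4: TV = D_4×(1+g_2)/(r−g_2) = 4777.36140/0.076 = 62860.01837
P_0 = D_1/(1+r)^1 + D_2/(1+r)^2 + D_3/(1+r)^3 + D_4/(1+r)^4 + TV/(1+r)^4
    = 2377.76567 + 2617.48591 + 2881.37414 + 3171.86690 + 42778.46803 = 53826.96065

€53826.96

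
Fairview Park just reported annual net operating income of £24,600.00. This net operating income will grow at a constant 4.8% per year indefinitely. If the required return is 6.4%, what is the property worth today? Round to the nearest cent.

D₁ = D₀ × (1 + g) = £24,600.00 × 1.048 = £25,780.8000
Growing perpetuity: P = D₁ / (r − g) = £25,780.8000 / (0.064 − 0.048) = £1,611,300.00

£1611300.00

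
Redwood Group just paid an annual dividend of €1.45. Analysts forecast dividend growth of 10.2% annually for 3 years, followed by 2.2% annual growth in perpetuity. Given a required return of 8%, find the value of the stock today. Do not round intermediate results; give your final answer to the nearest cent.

€31.67

D_1 = 1.59790
D_2 = 1.76089
D_3 = 1.94050
Terminal value at year 3: TV = D_3×(1+g_2)/(r−g_2) = 1.98319/0.058 = 34.19288
P_0 = D_1/(1+r)^1 + D_2/(1+r)^2 + D_3/(1+r)^3 + TV/(1+r)^3
    = 1.47954 + 1.50968 + 1.54043 + 27.14341 = 31.67305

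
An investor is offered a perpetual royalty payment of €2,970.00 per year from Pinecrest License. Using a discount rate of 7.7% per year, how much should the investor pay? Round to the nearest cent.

€38571.43

Level perpetuity: PV = C / r = €2,970.00 / 0.077 = €38,571.43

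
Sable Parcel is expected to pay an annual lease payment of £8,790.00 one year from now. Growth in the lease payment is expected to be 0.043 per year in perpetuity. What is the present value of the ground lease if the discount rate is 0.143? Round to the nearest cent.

£87900.00

Growing perpetuity: P = D₁ / (r − g) = £8,790.0000 / (0.143 − 0.043) = £87,900.00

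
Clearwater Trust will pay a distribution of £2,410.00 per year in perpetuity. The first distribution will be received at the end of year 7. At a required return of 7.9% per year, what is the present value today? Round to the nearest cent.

£19331.31

Value at end of year 6: C / r = £2,410.00 / 0.079 = £30,506.3291
Discount to today: PV = £30,506.3291 / (1 + 0.079)^6 = £30,506.3291 / 1.578079 = £19,331.31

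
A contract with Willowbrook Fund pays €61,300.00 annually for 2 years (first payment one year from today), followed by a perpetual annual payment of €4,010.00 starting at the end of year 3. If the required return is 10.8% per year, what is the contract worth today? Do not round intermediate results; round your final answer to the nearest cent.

PV of 2-year annuity: €61,300.00 × [1 − (1+0.108)^−2] / 0.108 = 105257.13876
Perpetuity value at year 2: €4,010.00 / 0.108 = 37129.62963
PV of perpetuity: 37129.62963 / (1+0.108)^2 = 30244.13001
Total PV = 105257.13876 + 30244.13001 = 135501.26878

€135501.27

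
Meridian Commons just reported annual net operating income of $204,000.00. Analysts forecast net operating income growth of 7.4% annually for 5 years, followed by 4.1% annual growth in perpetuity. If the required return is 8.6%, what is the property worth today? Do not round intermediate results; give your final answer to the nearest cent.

D_1 = 219096.00000
D_2 = 235309.10400
D_3 = 252721.97770
D_4 = 271423.40405
D_5 = 291508.73594
Terminal value at year 5: TV = D_5×(1+g_2)/(r−g_2) = 303460.59412/0.045 = 6743568.75819
P_0 = D_1/(1+r)^1 + D_2/(1+r)^2 + D_3/(1+r)^3 + D_4/(1+r)^4 + D_5/(1+r)^5 + TV/(1+r)^5
    = 201745.85635 + 199516.62037 + 197312.01683 + 195131.77355 + 192975.62136 + 4464169.37408 = 5450851.26255

$5450851.26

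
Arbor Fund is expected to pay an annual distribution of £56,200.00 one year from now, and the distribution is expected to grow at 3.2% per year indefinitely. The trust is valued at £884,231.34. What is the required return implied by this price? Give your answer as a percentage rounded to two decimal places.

9.56%

P = D₁/(r − g) ⇒ r = D₁/P + g = £56,200.0000/£884,231.34 + 0.032 = 0.063558 + 0.032 = 0.095558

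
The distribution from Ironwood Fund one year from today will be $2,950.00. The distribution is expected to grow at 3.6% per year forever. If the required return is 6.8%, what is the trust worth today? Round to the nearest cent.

$92187.50

Growing perpetuity: P = D₁ / (r − g) = $2,950.0000 / (0.068 − 0.036) = $92,187.50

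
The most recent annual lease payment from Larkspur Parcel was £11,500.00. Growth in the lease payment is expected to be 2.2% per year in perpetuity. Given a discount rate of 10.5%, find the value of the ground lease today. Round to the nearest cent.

D₁ = D₀ × (1 + g) = £11,500.00 × 1.022 = £11,753.0000
Growing perpetuity: P = D₁ / (r − g) = £11,753.0000 / (0.105 − 0.022) = £141,602.41

£141602.41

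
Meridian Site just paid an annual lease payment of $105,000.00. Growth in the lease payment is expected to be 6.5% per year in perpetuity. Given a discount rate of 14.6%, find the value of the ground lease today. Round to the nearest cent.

$1380555.56

D₁ = D₀ × (1 + g) = $105,000.00 × 1.065 = $111,825.0000
Growing perpetuity: P = D₁ / (r − g) = $111,825.0000 / (0.146 − 0.065) = $1,380,555.56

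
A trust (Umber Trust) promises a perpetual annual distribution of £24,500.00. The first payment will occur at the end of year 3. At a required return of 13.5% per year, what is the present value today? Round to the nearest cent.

Value at end of year 2: C / r = £24,500.00 / 0.135 = £181,481.4815
Discount to today: PV = £181,481.4815 / (1 + 0.135)^2 = £181,481.4815 / 1.288225 = £140,877.16

£140877.16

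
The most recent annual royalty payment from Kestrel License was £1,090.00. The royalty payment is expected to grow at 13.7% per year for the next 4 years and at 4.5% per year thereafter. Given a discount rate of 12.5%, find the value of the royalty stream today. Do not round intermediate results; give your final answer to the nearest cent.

£19332.92

D_1 = 1239.33000
D_2 = 1409.11821
D_3 = 1602.16740
D_4 = 1821.66434
Terminal value at year 4: TV = D_4×(1+g_2)/(r−g_2) = 1903.63923/0.08 = 23795.49043
P_0 = D_1/(1+r)^1 + D_2/(1+r)^2 + D_3/(1+r)^3 + D_4/(1+r)^4 + TV/(1+r)^4
    = 1101.62667 + 1113.37735 + 1125.25338 + 1137.25608 + 14855.40753 = 19332.92100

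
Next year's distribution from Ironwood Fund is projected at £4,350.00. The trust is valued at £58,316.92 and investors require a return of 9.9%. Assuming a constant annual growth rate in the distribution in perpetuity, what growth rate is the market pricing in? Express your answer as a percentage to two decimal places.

2.44%

P = D₁/(r−g) ⇒ g = r − D₁/P = 0.099 − £4,350.00/£58,316.92 = 0.024408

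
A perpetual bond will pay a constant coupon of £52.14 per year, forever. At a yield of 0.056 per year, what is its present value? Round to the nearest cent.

£931.07

Level perpetuity: PV = C / r = £52.14 / 0.056 = £931.07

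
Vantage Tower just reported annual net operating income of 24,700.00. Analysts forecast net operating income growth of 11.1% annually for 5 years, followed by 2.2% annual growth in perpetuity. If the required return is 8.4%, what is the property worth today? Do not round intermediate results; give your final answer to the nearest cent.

D_1 = 27441.70000
D_2 = 30487.72870
D_3 = 33871.86659
D_4 = 37631.64378
D_5 = 41808.75624
Terminal value at year 5: TV = D_5×(1+g_2)/(r−g_2) = 42728.54887/0.062 = 689170.14311
P_0 = D_1/(1+r)^1 + D_2/(1+r)^2 + D_3/(1+r)^3 + D_4/(1+r)^4 + D_5/(1+r)^5 + TV/(1+r)^5
    = 25315.22140 + 25945.76658 + 26592.01723 + 27254.36452 + 27933.20939 + 460447.41936 = 593487.99849

593488.00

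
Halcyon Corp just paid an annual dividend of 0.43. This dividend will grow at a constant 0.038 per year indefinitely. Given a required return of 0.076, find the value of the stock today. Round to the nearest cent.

11.75

D₁ = D₀ × (1 + g) = 0.43 × 1.038 = 0.4463
Growing perpetuity: P = D₁ / (r − g) = 0.4463 / (0.076 − 0.038) = 11.75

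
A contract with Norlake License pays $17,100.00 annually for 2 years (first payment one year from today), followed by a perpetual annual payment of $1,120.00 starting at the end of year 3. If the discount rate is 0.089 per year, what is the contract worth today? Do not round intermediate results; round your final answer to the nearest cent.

$40733.04

PV of 2-year annuity: $17,100.00 × [1 − (1+0.089)^−2] / 0.089 = 30121.65229
Perpetuity value at year 2: $1,120.00 / 0.089 = 12584.26966
PV of perpetuity: 12584.26966 / (1+0.089)^2 = 10611.38951
Total PV = 30121.65229 + 10611.38951 = 40733.04180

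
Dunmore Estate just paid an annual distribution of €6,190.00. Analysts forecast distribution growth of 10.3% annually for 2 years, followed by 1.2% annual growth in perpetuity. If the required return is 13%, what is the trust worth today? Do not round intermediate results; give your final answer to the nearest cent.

€62520.35

D_1 = 6827.57000
D_2 = 7530.80971
Terminal value at year 2: TV = D_2×(1+g_2)/(r−g_2) = 7621.17943/0.118 = 64586.26633
P_0 = D_1/(1+r)^1 + D_2/(1+r)^2 + TV/(1+r)^2
    = 6042.09735 + 5897.72865 + 50580.52027 = 62520.34626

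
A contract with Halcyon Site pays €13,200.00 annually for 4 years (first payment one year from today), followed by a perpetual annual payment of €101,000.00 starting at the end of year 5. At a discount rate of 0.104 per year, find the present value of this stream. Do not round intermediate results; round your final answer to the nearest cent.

€695232.53

PV of 4-year annuity: €13,200.00 × [1 − (1+0.104)^−4] / 0.104 = 41482.47518
Perpetuity value at year 4: €101,000.00 / 0.104 = 971153.84615
PV of perpetuity: 971153.84615 / (1+0.104)^4 = 653750.05876
Total PV = 41482.47518 + 653750.05876 = 695232.53395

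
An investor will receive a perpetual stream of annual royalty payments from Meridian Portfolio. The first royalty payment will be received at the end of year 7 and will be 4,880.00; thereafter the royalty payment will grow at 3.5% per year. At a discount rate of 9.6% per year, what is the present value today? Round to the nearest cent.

Value at end of year 6: C₁ / (r − g) = 4,880.00 / (0.096 − 0.035) = 80,000.0000
Discount to today: PV = 80,000.0000 / (1 + 0.096)^6 = 80,000.0000 / 1.733258 = 46,155.84

46155.84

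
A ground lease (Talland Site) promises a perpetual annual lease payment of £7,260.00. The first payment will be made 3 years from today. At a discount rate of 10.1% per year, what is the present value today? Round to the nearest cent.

£59298.08

Value at end of year 2: C / r = £7,260.00 / 0.101 = £71,881.1881
Discount to today: PV = £71,881.1881 / (1 + 0.101)^2 = £71,881.1881 / 1.212201 = £59,298.08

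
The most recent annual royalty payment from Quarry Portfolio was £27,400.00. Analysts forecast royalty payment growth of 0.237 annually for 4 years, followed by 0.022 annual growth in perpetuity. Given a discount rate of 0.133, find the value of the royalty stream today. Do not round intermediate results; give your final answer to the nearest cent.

£495624.95

D_1 = 33893.80000
D_2 = 41926.63060
D_3 = 51863.24205
D_4 = 64154.83042
Terminal value at year 4: TV = D_4×(1+g_2)/(r−g_2) = 65566.23669/0.111 = 590686.81701
P_0 = D_1/(1+r)^1 + D_2/(1+r)^2 + D_3/(1+r)^3 + D_4/(1+r)^4 + TV/(1+r)^4
    = 29915.09267 + 32661.04999 + 35659.06340 + 38932.26958 + 358457.47305 = 495624.94869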